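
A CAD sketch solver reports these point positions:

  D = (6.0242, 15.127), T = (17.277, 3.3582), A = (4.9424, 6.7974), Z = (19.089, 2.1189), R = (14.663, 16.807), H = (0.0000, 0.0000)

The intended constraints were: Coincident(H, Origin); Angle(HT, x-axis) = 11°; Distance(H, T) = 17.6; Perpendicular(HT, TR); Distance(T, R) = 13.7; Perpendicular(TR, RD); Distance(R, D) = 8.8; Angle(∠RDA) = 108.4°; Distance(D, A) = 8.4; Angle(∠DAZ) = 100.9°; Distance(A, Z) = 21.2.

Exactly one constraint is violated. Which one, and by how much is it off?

Distance(A, Z) = 21.2 — off by 6.30.

H = (0.00, 0.00) ✓; HT at 11.00° ✓; |HT| = 17.60 ✓; ∠(HT, TR) = 90.00° ✓; |TR| = 13.70 ✓; ∠(TR, RD) = 90.01° ✓; |RD| = 8.801 ✓; ∠RDA = 108.4° ✓; |DA| = 8.400 ✓; ∠DAZ = 100.9° ✓; |AZ| = 14.90 ✗.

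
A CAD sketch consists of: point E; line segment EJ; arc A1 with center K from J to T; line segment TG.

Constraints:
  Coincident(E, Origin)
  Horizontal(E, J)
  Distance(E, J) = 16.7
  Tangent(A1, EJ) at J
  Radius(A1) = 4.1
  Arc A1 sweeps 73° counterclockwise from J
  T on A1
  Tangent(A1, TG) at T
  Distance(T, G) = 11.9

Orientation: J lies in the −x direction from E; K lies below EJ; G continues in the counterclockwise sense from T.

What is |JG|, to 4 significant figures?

16.08

E is at the origin; EJ is horizontal with |EJ| = 16.7 and J on the −x side, so J = (-16.70, 0.000). Since A1 is tangent to EJ there, KJ ⟂ EJ, so K = J + (0, -4.1) = (-16.70, -4.100). On A1, J sits at bearing 90° from K; a 73° counterclockwise sweep puts T at bearing 163°, so T = K + 4.1·(cos 163°, sin 163°) = (-20.62, -2.901). Since A1 is tangent to TG there, KT ⟂ TG, so TG runs along (−sin 163°, cos 163°); with |TG| = 11.9, G = (-24.10, -14.28). Then |JG| = |G − J| = 16.08.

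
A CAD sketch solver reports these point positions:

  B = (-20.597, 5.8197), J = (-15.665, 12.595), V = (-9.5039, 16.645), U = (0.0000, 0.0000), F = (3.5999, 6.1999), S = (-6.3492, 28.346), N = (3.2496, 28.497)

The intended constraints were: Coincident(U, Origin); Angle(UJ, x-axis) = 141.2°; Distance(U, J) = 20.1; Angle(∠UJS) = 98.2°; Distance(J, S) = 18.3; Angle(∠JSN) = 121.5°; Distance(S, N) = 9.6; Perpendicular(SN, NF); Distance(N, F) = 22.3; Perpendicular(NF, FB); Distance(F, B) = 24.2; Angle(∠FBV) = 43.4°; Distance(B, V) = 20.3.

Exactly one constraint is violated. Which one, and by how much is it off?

Distance(B, V) = 20.3 — off by 4.80.

U = (0.00, 0.00) ✓; UJ at 141.2° ✓; |UJ| = 20.10 ✓; ∠UJS = 98.20° ✓; |JS| = 18.30 ✓; ∠JSN = 121.5° ✓; |SN| = 9.600 ✓; ∠(SN, NF) = 90.00° ✓; |NF| = 22.30 ✓; ∠(NF, FB) = 90.00° ✓; |FB| = 24.20 ✓; ∠FBV = 43.40° ✓; |BV| = 15.50 ✗.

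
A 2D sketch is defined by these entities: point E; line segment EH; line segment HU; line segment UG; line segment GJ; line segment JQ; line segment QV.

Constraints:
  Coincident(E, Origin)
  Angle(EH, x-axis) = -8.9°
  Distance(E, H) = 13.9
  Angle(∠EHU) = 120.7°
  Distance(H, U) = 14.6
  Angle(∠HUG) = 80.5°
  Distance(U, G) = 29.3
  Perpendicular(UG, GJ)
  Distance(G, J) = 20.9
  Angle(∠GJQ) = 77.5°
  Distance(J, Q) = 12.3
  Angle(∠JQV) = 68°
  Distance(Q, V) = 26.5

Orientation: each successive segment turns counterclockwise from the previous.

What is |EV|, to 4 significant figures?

28.58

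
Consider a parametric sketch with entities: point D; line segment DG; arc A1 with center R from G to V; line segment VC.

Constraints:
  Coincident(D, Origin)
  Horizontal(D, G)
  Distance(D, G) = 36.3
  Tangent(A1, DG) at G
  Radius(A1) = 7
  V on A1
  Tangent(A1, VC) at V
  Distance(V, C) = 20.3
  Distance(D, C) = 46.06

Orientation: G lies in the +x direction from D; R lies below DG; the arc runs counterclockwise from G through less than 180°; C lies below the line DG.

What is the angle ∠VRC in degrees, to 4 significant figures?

70.97°

Checks: D = (0.00, 0.00) ✓; |RV| = 7.000 ✓; ∠(RV, VC) = 90.00° ✓; |VC| = 20.30 ✓; |DC| = 46.06 ✓.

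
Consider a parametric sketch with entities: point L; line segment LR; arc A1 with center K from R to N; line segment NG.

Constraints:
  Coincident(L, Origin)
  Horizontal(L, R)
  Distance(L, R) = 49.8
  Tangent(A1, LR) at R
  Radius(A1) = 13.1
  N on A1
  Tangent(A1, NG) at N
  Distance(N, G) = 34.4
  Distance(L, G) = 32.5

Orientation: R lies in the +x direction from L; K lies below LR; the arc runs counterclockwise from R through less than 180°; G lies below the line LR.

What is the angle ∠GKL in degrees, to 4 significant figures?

38.90°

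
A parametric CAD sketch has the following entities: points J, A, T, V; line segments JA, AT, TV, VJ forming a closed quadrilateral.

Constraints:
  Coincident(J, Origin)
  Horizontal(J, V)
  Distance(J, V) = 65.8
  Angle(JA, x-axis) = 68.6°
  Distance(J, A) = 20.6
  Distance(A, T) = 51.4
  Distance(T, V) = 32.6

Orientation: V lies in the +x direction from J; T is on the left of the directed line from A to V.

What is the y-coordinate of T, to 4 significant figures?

31.50

J is at the origin; J and V share the same y with |JV| = 65.8 and V in +x, so V = (65.8, 0). JA runs at 68.6° with |JA| = 20.6, so A = (7.516, 19.18). T is determined by |AT| = 51.4 and |TV| = 32.6 together: it lies at the intersection of circle(A, 51.4) and circle(V, 32.6). With |AV| = 61.36, the foot of the radical line on AV is 43.55 from A and the perpendicular offset is √(51.4² − 43.55²) = 27.30. Taking the left-of-AV solution: T = (57.42, 31.50).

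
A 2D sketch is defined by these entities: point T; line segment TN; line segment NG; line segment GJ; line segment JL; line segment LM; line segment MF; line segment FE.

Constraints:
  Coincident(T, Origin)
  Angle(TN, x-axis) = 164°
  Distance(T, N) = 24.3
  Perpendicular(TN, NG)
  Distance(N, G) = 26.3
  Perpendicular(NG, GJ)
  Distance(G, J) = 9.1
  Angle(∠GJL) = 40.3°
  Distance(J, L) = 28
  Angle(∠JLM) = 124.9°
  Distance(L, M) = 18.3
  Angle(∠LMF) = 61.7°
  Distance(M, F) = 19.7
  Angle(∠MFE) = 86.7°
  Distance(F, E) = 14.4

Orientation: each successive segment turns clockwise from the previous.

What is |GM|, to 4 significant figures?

32.82

∠GJL = 40.3° gives JL at -155.7° from the x-axis; with |JL| = 28.0, L = (-32.88, 17.95). ∠JLM = 124.9° gives LM at 149.2° from the x-axis; with |LM| = 18.3, M = (-48.60, 27.32). Then |GM| = |M − G| = 32.82.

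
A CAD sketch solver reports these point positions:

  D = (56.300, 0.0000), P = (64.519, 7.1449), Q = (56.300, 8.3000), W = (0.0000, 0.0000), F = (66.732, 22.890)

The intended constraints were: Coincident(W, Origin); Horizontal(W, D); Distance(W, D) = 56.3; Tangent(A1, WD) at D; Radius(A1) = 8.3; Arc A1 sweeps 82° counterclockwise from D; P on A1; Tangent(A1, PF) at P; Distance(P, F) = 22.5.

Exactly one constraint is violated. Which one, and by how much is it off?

Distance(P, F) = 22.5 — off by 6.60.

W = (0.00, 0.00) ✓; W.y = 0.00, D.y = 0.00 ✓; |WD| = 56.30 ✓; ∠(QD, DW) = 90.00° ✓; |QD| = 8.300 ✓; bearing(Q→P) − bearing(Q→D) = 82.00° ✓; |QP| = 8.300 ✓; ∠(QP, PF) = 90.00° ✓; |PF| = 15.90 ✗.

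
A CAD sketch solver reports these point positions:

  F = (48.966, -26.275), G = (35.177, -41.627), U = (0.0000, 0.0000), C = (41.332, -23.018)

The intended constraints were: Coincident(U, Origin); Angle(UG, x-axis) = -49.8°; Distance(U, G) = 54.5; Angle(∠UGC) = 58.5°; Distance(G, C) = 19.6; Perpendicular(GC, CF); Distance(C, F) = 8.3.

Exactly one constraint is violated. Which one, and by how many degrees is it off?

Perpendicular(GC, CF) — off by 4.80°.

U = (0.00, 0.00) ✓; UG at -49.80° ✓; |UG| = 54.50 ✓; ∠UGC = 58.50° ✓; |GC| = 19.60 ✓; ∠(GC, CF) = 94.80° ✗; |CF| = 8.300 ✓.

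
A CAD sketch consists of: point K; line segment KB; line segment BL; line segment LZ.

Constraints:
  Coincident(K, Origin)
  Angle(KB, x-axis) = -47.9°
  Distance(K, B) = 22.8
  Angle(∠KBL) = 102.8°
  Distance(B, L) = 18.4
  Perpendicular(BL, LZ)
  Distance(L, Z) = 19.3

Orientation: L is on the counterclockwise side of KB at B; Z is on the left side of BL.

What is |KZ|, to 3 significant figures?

23.6

K is at the origin; KB runs at -47.9° with length 22.8, so B = 22.8·(cos -47.9°, sin -47.9°) = (15.3, -16.9). ∠KBL = 102.8°, so BL runs at -47.9° + (180° − 102.8°) = 29.3° from the x-axis; with |BL| = 18.4, L = B + 18.4·(cos 29.3°, sin 29.3°) = (31.3, -7.91). BL ⟂ LZ; with |LZ| = 19.3 on the left of BL, Z = L + 19.3·(-0.489, 0.872) = (21.9, 8.92). Then |KZ| = |Z − K| = 23.6.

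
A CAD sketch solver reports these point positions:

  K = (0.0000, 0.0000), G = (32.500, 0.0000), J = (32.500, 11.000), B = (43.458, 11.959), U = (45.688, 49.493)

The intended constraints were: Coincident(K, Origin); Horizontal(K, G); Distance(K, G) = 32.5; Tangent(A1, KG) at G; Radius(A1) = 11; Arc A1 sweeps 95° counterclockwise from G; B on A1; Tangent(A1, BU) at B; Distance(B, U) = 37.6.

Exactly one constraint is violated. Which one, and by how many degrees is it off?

Tangent(A1, BU) at B — off by 8.40°.

K = (0.00, 0.00) ✓; K.y = 0.00, G.y = 0.00 ✓; |KG| = 32.50 ✓; ∠(JG, GK) = 90.00° ✓; |JG| = 11.00 ✓; bearing(J→B) − bearing(J→G) = 95.00° ✓; |JB| = 11.00 ✓; ∠(JB, BU) = 98.40° ✗; |BU| = 37.60 ✓.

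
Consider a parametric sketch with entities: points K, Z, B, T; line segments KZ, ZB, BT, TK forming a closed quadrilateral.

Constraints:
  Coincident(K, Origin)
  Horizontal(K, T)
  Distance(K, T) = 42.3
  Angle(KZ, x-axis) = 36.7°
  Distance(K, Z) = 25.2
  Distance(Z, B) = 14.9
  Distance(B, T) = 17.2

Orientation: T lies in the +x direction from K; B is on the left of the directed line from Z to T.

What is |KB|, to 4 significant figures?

38.41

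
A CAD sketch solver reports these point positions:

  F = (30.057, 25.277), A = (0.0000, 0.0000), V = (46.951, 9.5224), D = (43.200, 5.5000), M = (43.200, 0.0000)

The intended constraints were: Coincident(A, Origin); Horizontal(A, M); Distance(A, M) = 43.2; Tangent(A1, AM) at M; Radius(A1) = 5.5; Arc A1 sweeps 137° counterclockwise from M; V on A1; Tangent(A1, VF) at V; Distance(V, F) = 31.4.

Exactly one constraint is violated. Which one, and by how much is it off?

Distance(V, F) = 31.4 — off by 8.30.

A = (0.00, 0.00) ✓; A.y = 0.00, M.y = 0.00 ✓; |AM| = 43.20 ✓; ∠(DM, MA) = 90.00° ✓; |DM| = 5.500 ✓; bearing(D→V) − bearing(D→M) = 137.0° ✓; |DV| = 5.500 ✓; ∠(DV, VF) = 90.00° ✓; |VF| = 23.10 ✗.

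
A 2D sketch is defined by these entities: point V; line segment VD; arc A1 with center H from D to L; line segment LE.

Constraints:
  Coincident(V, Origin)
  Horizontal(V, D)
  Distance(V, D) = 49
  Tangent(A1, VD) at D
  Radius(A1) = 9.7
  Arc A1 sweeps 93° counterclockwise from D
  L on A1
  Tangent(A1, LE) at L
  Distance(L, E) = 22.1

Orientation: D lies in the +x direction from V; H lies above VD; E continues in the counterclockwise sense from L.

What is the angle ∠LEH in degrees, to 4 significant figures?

23.70°

V is at the origin; V and D share the same y with |VD| = 49.0 and D on the +x side, so D = (49.00, 0.000). Since A1 is tangent to VD there, HD ⟂ VD, so H = D + (0, 9.7) = (49.00, 9.700). On A1, D sits at bearing -90° from H; a 93° counterclockwise sweep puts L at bearing 3°, so L = H + 9.7·(cos 3°, sin 3°) = (58.69, 10.21). The tangent condition forces HL to be normal to LE, so LE runs along (−sin 3°, cos 3°); with |LE| = 22.1, E = (57.53, 32.28). Then cos ∠LEH = EL·EH / (|EL||EH|), giving 23.70°.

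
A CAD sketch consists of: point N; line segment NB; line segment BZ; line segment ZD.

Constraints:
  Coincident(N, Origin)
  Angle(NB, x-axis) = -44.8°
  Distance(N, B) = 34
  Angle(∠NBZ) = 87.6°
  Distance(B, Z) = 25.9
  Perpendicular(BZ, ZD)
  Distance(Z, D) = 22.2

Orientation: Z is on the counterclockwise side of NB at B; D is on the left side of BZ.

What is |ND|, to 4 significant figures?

27.16

N is at the origin; NB runs at -44.8° with length 34.0, so B = 34.0·(cos -44.8°, sin -44.8°) = (24.13, -23.96). ∠NBZ = 87.6°, so BZ runs at -44.8° + (180° − 87.6°) = 47.60° from the x-axis; with |BZ| = 25.9, Z = B + 25.9·(cos 47.60°, sin 47.60°) = (41.59, -4.832). The perpendicularity gives ZD at right angles to BZ; with |ZD| = 22.2 on the left of BZ, D = Z + 22.2·(-0.7385, 0.6743) = (25.20, 10.14). Then |ND| = |D − N| = 27.16.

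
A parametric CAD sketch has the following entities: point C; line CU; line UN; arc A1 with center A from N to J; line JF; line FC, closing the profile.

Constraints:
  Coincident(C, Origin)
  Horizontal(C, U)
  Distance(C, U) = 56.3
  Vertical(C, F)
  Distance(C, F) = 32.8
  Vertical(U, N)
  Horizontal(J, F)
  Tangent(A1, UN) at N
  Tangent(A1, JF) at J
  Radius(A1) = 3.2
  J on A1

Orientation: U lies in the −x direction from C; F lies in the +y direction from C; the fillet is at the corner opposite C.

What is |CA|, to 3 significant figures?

60.8

C is at the origin; C and U share the same y with |CU| = 56.3 and U on the −x side, so U = (-56.3, 0.00). C and F share the same x with |CF| = 32.8 and F on the +y side, so F = (0.00, 32.8). The virtual corner opposite C is at (-56.3, 32.8). The tangent condition forces AN to be normal to UN and A1 meets JF tangentially, so AJ is at right angles to JF, with radius 3.2, so the center A sits 3.2 in from both sides at A = (-53.1, 29.6). Then |CA| = |A − C| = 60.8.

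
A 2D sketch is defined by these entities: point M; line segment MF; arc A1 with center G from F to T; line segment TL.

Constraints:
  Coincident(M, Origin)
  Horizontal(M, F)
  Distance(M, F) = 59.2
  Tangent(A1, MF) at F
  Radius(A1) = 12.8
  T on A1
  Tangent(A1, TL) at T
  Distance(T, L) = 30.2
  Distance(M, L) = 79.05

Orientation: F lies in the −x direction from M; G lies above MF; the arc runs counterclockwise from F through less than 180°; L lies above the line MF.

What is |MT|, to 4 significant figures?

52.35

M is at the origin; M and F share the same y with |MF| = 59.2 and F on the −x side, so F = (-59.20, 0.000). Tangency of A1 to MF means the radius GF is perpendicular to MF, so G = F + (0, 12.8) = (-59.20, 12.80). Since GT ⟂ TL (tangency), |GL| = √(12.8² + 30.2²) = 32.80 regardless of where T sits on A1. So L lies on both circle(M, 79.05) and circle(G, 32.80); the above-MF intersection is L = (-64.92, 45.10). T is the foot of the tangent from L: T = (-48.47, 19.78).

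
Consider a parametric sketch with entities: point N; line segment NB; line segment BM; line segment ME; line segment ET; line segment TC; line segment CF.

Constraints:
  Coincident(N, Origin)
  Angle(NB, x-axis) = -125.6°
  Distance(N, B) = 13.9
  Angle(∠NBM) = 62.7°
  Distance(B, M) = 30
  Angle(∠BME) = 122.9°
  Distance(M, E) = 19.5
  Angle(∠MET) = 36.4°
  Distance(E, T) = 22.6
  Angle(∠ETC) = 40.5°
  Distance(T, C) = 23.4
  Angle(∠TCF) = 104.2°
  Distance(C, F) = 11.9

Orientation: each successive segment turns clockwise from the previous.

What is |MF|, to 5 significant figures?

20.856

N is at the origin; NB runs at -125.6° with length 13.9, so B = (-8.0915, -11.302). ∠NBM = 62.7° gives BM at 117.10° from the x-axis; with |BM| = 30.0, M = (-21.758, 15.404). ∠BME = 122.9° gives ME at 60.000° from the x-axis; with |ME| = 19.5, E = (-12.008, 32.292). ∠MET = 36.4° gives ET at -83.600° from the x-axis; with |ET| = 22.6, T = (-9.4887, 9.8326). ∠ETC = 40.5° gives TC at 136.90° from the x-axis; with |TC| = 23.4, C = (-26.574, 25.821). ∠TCF = 104.2° gives CF at 61.100° from the x-axis; with |CF| = 11.9, F = (-20.823, 36.239). Then |MF| = |F − M| = 20.856.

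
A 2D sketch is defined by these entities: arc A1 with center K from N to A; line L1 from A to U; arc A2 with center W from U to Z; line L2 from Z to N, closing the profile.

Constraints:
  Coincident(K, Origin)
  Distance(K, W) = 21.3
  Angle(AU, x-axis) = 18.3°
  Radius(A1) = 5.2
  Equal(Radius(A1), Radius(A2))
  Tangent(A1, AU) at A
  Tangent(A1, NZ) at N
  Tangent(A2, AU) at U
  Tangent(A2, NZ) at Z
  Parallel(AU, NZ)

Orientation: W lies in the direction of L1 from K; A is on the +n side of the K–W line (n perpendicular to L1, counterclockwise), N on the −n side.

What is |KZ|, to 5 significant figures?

21.926

The slot axis is L1's direction at 18.3°, so u = (cos 18.3°, sin 18.3°) = (0.94943, 0.31399) and n = (−sin 18.3°, cos 18.3°) = (-0.31399, 0.94943). K is at the origin and W lies 21.3 along u from K, so W = 21.3·u = (20.223, 6.6880). Tangency of A1 to both parallel lines with radius 5.2 puts A and N at K ± 5.2·n: A = (-1.6328, 4.9370), N = (1.6328, -4.9370). Equal radii place U and Z the same way about W: U = W + 5.2·n = (18.590, 11.625), Z = W − 5.2·n = (21.856, 1.7510). Then |KZ| = |Z − K| = 21.926.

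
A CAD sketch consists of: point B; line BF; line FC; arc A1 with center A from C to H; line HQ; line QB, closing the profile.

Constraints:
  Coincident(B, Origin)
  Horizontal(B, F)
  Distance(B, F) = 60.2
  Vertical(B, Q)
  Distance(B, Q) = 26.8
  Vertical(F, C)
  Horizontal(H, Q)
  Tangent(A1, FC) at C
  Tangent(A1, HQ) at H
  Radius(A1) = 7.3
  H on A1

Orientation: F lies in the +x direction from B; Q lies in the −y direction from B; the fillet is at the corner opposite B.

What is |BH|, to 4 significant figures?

59.30

B is at the origin; BF is horizontal with |BF| = 60.2 and F on the +x side, so F = (60.20, 0.000). BQ is vertical with |BQ| = 26.8 and Q on the −y side, so Q = (0.000, -26.80). The virtual corner opposite B is at (60.20, -26.80). A1 meets FC tangentially, so AC is at right angles to FC and tangency of A1 to HQ means the radius AH is perpendicular to HQ, with radius 7.3, so the center A sits 7.3 in from both sides at A = (52.90, -19.50). That places the tangent points at C = (60.20, -19.50) on FC and H = (52.90, -26.80) on HQ. Then |BH| = |H − B| = 59.30.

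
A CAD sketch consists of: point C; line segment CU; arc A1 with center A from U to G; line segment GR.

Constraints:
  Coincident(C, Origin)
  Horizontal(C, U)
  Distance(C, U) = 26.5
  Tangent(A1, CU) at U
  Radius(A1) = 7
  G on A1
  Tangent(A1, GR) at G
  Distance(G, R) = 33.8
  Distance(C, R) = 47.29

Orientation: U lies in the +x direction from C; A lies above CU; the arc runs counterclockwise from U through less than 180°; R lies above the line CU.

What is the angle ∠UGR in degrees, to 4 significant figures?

126.2°

C is at the origin; C and U share the same y with |CU| = 26.5 and U on the +x side, so U = (26.50, 0.000). Since A1 is tangent to CU there, AU ⟂ CU, so A = U + (0, 7) = (26.50, 7.000). Since AG ⟂ GR (tangency), |AR| = √(7.0² + 33.8²) = 34.52 regardless of where G sits on A1. So R lies on both circle(C, 47.29) and circle(A, 34.52); the above-CU intersection is R = (22.97, 41.34). G is the foot of the tangent from R: G = (33.17, 9.113).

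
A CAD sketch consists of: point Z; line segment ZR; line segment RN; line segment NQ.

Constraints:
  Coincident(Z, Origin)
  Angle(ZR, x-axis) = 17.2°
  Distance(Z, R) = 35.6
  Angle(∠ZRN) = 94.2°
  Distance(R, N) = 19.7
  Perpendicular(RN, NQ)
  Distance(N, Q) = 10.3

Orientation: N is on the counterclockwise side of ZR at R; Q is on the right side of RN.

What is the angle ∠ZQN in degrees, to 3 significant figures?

26.0°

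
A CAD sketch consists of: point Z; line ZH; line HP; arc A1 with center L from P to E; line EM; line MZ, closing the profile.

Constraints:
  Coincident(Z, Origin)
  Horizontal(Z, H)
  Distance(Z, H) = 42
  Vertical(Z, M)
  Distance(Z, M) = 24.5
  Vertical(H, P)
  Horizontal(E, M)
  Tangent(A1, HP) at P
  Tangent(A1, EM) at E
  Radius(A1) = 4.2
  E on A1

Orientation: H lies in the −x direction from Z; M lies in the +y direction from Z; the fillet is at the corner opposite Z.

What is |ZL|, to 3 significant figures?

42.9

Z is at the origin; ZH is horizontal with |ZH| = 42.0 and H on the −x side, so H = (-42.0, 0.00). ZM is vertical with |ZM| = 24.5 and M on the +y side, so M = (0.00, 24.5). The virtual corner opposite Z is at (-42.0, 24.5). A1 meets HP tangentially, so LP is at right angles to HP and since A1 is tangent to EM there, LE ⟂ EM, with radius 4.2, so the center L sits 4.2 in from both sides at L = (-37.8, 20.3). Then |ZL| = |L − Z| = 42.9.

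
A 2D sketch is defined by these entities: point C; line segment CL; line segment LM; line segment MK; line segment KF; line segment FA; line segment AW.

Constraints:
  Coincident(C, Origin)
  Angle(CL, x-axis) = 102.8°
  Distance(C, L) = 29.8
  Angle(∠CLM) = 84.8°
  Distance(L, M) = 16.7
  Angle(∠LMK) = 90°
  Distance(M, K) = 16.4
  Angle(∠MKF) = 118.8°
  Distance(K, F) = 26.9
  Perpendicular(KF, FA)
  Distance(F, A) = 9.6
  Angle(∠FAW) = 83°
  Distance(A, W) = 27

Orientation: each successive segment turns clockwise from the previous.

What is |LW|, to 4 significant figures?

17.42

C is at the origin; CL runs at 102.8° with length 29.8, so L = (-6.602, 29.06). ∠CLM = 84.8° gives LM at 7.600° from the x-axis; with |LM| = 16.7, M = (9.951, 31.27). ∠LMK = 90.0° gives MK at -82.40° from the x-axis; with |MK| = 16.4, K = (12.12, 15.01). ∠MKF = 118.8° gives KF at -143.6° from the x-axis; with |KF| = 26.9, F = (-9.531, -0.9508). KF ⟂ FA, so FA runs at 126.4°; with |FA| = 9.6, A = (-15.23, 6.776). ∠FAW = 83.0° gives AW at 29.40° from the x-axis; with |AW| = 27.0, W = (8.294, 20.03). Then |LW| = |W − L| = 17.42.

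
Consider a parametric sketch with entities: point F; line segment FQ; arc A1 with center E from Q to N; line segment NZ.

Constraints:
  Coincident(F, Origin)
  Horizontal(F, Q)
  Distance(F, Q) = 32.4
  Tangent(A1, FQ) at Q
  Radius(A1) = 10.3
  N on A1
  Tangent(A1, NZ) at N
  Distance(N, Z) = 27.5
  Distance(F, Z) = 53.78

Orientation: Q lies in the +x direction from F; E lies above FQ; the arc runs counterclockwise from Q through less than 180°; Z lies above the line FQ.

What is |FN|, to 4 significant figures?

44.26

Checks: |EN| = 10.30 ✓; ∠(EN, NZ) = 90.00° ✓; |NZ| = 27.50 ✓; |FZ| = 53.78 ✓.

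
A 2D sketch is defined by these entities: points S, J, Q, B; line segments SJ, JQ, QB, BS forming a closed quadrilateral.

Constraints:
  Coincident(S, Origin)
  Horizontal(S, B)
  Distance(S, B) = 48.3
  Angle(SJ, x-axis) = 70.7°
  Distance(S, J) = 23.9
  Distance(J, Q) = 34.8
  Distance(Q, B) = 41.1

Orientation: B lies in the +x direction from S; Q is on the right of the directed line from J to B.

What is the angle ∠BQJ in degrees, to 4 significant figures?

74.61°

Checks: |JQ| = 34.80 ✓; |QB| = 41.10 ✓.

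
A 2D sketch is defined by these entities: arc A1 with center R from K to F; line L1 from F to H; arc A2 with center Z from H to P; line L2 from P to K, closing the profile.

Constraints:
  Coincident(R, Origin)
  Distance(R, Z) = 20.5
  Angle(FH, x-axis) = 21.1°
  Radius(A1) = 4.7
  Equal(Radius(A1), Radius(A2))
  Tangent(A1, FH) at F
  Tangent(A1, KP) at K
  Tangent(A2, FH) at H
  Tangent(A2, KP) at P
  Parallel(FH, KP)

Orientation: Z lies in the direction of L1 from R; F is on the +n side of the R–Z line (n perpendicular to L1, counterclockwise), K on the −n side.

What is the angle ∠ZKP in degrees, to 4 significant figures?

12.91°

The slot axis is L1's direction at 21.1°, so u = (cos 21.1°, sin 21.1°) = (0.9330, 0.3600) and n = (−sin 21.1°, cos 21.1°) = (-0.3600, 0.9330). R is at the origin and Z lies 20.5 along u from R, so Z = 20.5·u = (19.13, 7.380). Tangency of A1 to both parallel lines with radius 4.7 puts F and K at R ± 4.7·n: F = (-1.692, 4.385), K = (1.692, -4.385). Equal radii place H and P the same way about Z: H = Z + 4.7·n = (17.43, 11.76), P = Z − 4.7·n = (20.82, 2.995). Then cos ∠ZKP = KZ·KP / (|KZ||KP|), giving 12.91°.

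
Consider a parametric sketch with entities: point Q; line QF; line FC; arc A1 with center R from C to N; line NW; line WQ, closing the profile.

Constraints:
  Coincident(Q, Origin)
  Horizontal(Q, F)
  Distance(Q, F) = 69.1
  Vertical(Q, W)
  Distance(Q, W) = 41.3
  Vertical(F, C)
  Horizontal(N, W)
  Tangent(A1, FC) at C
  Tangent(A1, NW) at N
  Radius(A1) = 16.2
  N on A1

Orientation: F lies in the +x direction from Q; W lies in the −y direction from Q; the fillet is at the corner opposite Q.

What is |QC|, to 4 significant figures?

73.52

Q is at the origin; Q and F share the same y with |QF| = 69.1 and F on the +x side, so F = (69.10, 0.000). QW is vertical with |QW| = 41.3 and W on the −y side, so W = (0.000, -41.30). The virtual corner opposite Q is at (69.10, -41.30). Tangency of A1 to FC means the radius RC is perpendicular to FC and tangency of A1 to NW means the radius RN is perpendicular to NW, with radius 16.2, so the center R sits 16.2 in from both sides at R = (52.90, -25.10). That places the tangent points at C = (69.10, -25.10) on FC and N = (52.90, -41.30) on NW. Then |QC| = |C − Q| = 73.52.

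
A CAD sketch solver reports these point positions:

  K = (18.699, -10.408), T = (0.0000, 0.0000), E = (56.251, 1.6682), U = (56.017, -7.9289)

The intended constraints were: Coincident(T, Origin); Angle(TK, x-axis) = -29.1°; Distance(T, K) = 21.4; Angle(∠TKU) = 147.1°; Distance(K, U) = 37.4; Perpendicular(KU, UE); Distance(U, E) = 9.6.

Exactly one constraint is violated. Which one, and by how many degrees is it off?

Perpendicular(KU, UE) — off by 5.20°.

T = (0.00, 0.00) ✓; TK at -29.10° ✓; |TK| = 21.40 ✓; ∠TKU = 147.1° ✓; |KU| = 37.40 ✓; ∠(KU, UE) = 84.80° ✗; |UE| = 9.600 ✓.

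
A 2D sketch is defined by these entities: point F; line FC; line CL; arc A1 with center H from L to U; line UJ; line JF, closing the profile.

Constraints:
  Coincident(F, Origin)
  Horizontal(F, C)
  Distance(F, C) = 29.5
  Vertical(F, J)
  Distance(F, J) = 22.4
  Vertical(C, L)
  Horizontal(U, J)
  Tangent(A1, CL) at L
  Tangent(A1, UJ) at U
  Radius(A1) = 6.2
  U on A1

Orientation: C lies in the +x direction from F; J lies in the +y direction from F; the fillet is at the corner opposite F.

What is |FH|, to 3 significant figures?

28.4

F is at the origin; F and C share the same y with |FC| = 29.5 and C on the +x side, so C = (29.5, 0.00). FJ is vertical with |FJ| = 22.4 and J on the +y side, so J = (0.00, 22.4). The virtual corner opposite F is at (29.5, 22.4). Since A1 is tangent to CL there, HL ⟂ CL and A1 meets UJ tangentially, so HU is at right angles to UJ, with radius 6.2, so the center H sits 6.2 in from both sides at H = (23.3, 16.2). Then |FH| = |H − F| = 28.4.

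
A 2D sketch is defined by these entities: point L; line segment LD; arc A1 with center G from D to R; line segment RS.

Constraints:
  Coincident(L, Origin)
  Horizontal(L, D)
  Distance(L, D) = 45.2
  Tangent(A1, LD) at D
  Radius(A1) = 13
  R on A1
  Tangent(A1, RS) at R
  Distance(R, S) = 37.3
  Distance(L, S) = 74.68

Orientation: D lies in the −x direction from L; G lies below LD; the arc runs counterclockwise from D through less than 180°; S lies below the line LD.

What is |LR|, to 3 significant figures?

59.9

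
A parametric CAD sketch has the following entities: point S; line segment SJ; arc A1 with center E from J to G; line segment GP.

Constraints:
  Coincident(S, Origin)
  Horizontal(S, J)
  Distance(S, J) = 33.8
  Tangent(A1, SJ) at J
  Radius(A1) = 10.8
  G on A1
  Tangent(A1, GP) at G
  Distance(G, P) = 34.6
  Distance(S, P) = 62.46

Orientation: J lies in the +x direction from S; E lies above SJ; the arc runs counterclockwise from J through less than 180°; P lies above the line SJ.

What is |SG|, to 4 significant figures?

46.05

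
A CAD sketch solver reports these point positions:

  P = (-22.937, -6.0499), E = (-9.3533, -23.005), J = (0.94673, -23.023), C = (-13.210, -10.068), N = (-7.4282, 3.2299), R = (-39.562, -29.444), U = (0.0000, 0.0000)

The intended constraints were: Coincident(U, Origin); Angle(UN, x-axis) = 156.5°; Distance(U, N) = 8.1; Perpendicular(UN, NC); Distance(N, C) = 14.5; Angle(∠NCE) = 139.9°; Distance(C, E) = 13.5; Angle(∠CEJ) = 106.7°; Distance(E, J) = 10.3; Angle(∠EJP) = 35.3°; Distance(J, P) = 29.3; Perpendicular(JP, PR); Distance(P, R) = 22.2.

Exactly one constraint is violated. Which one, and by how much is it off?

Distance(P, R) = 22.2 — off by 6.50.

U = (0.00, 0.00) ✓; UN at 156.5° ✓; |UN| = 8.100 ✓; ∠(UN, NC) = 90.00° ✓; |NC| = 14.50 ✓; ∠NCE = 139.9° ✓; |CE| = 13.50 ✓; ∠CEJ = 106.7° ✓; |EJ| = 10.30 ✓; ∠EJP = 35.30° ✓; |JP| = 29.30 ✓; ∠(JP, PR) = 90.00° ✓; |PR| = 28.70 ✗.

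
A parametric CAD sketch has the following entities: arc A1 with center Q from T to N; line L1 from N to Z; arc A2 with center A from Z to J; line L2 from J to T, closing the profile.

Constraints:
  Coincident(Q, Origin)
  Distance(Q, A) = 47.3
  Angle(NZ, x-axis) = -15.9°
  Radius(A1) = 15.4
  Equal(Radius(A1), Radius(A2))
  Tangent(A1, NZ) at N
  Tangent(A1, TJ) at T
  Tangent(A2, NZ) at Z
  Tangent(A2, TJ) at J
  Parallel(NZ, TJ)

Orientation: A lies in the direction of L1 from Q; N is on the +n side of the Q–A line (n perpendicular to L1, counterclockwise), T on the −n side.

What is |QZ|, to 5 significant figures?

49.744

Tangency of A1 to both parallel lines with radius 15.4 puts N and T at Q ± 15.4·n: N = (4.2190, 14.811), T = (-4.2190, -14.811). Equal radii place Z and J the same way about A: Z = A + 15.4·n = (49.709, 1.8525), J = A − 15.4·n = (41.271, -27.769). Then |QZ| = |Z − Q| = 49.744.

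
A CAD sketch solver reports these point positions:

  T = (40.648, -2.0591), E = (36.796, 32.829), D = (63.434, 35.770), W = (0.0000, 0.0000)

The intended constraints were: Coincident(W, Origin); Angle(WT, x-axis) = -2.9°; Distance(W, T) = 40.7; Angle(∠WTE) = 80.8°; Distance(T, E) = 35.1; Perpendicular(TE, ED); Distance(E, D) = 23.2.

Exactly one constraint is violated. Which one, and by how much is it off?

Distance(E, D) = 23.2 — off by 3.60.

W = (0.00, 0.00) ✓; WT at -2.900° ✓; |WT| = 40.70 ✓; ∠WTE = 80.80° ✓; |TE| = 35.10 ✓; ∠(TE, ED) = 90.00° ✓; |ED| = 26.80 ✗.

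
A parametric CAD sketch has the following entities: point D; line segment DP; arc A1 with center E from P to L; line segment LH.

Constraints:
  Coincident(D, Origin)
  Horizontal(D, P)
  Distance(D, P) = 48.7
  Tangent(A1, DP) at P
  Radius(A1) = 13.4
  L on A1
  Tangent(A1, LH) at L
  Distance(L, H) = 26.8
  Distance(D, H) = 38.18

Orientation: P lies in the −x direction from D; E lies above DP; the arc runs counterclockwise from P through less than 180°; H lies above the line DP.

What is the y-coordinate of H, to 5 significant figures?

29.928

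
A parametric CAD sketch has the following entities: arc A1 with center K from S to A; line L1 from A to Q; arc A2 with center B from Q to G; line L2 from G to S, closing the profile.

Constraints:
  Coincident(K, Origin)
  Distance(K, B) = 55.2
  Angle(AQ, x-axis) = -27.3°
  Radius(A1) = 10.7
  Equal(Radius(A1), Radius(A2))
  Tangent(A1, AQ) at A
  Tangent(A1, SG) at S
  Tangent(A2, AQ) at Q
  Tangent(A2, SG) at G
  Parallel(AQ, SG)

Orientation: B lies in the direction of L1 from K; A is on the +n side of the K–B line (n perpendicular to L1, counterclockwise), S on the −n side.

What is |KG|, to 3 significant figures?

56.2

The slot axis is L1's direction at -27.3°, so u = (cos -27.3°, sin -27.3°) = (0.889, -0.459) and n = (−sin -27.3°, cos -27.3°) = (0.459, 0.889). K is at the origin and B lies 55.2 along u from K, so B = 55.2·u = (49.1, -25.3). Tangency of A1 to both parallel lines with radius 10.7 puts A and S at K ± 10.7·n: A = (4.91, 9.51), S = (-4.91, -9.51). Equal radii place Q and G the same way about B: Q = B + 10.7·n = (54.0, -15.8), G = B − 10.7·n = (44.1, -34.8). Then |KG| = |G − K| = 56.2.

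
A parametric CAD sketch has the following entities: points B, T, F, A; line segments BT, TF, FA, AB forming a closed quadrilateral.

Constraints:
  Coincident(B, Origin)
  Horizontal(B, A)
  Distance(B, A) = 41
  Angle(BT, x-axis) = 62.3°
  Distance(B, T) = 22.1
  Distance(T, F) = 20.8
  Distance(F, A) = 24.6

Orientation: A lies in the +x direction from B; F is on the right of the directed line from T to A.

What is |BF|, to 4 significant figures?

16.40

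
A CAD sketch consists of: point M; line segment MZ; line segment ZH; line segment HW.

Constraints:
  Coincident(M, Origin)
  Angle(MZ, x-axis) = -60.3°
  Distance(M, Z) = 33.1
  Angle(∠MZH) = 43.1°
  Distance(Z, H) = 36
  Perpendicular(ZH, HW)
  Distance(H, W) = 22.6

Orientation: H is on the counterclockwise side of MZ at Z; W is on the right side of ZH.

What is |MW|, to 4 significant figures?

46.74

M is at the origin; MZ runs at -60.3° with length 33.1, so Z = 33.1·(cos -60.3°, sin -60.3°) = (16.40, -28.75). ∠MZH = 43.1°, so ZH runs at -60.3° + (180° − 43.1°) = 76.60° from the x-axis; with |ZH| = 36.0, H = Z + 36.0·(cos 76.60°, sin 76.60°) = (24.74, 6.268). The perpendicularity gives HW at right angles to ZH; with |HW| = 22.6 on the right of ZH, W = H + 22.6·(0.9728, -0.2317) = (46.73, 1.031). Then |MW| = |W − M| = 46.74.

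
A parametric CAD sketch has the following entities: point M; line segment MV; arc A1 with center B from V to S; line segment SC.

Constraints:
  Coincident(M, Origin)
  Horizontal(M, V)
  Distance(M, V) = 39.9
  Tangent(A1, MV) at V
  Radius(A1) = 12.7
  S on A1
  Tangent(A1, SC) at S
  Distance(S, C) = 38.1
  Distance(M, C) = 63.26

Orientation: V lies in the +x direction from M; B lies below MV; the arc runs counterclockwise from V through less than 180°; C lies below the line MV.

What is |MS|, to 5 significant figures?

31.422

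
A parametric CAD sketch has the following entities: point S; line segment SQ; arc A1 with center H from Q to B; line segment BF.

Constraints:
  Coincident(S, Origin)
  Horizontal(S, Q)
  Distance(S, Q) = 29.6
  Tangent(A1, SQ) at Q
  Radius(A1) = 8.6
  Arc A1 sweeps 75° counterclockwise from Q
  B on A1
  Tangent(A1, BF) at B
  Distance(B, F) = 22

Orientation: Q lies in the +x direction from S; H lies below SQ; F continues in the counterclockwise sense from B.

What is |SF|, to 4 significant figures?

31.72

S is at the origin; SQ is horizontal with |SQ| = 29.6 and Q on the +x side, so Q = (29.60, 0.000). Since A1 is tangent to SQ there, HQ ⟂ SQ, so H = Q + (0, -8.6) = (29.60, -8.600). On A1, Q sits at bearing 90° from H; a 75° counterclockwise sweep puts B at bearing 165°, so B = H + 8.6·(cos 165°, sin 165°) = (21.29, -6.374). The tangent condition forces HB to be normal to BF, so BF runs along (−sin 165°, cos 165°); with |BF| = 22.0, F = (15.60, -27.62). Then |SF| = |F − S| = 31.72.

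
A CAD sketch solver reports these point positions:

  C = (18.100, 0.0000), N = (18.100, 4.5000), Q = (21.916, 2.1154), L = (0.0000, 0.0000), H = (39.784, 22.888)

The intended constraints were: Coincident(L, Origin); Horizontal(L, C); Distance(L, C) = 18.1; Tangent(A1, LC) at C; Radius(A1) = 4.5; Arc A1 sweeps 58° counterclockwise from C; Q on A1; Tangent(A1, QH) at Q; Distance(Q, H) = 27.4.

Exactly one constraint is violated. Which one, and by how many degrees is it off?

Tangent(A1, QH) at Q — off by 8.70°.

L = (0.00, 0.00) ✓; L.y = 0.00, C.y = 0.00 ✓; |LC| = 18.10 ✓; ∠(NC, CL) = 90.00° ✓; |NC| = 4.500 ✓; bearing(N→Q) − bearing(N→C) = 58.00° ✓; |NQ| = 4.500 ✓; ∠(NQ, QH) = 98.70° ✗; |QH| = 27.40 ✓.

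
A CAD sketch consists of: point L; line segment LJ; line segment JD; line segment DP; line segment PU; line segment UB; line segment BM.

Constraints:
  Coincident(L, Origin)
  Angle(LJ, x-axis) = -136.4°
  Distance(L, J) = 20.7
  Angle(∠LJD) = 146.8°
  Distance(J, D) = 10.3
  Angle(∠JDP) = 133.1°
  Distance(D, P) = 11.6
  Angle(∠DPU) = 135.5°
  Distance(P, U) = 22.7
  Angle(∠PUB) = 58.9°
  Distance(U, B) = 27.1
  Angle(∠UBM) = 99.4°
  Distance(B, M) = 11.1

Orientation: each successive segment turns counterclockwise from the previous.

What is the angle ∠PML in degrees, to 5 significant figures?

157.09°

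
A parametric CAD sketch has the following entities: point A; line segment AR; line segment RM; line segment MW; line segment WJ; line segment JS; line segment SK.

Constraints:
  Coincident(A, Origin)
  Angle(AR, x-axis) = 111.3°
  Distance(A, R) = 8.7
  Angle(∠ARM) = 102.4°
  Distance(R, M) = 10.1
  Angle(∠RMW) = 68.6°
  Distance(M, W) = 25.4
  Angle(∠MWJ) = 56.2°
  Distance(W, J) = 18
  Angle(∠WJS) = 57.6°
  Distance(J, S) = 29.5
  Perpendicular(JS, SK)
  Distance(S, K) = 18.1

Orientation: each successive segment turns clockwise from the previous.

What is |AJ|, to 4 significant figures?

7.582

A is at the origin; AR runs at 111.3° with length 8.7, so R = (-3.160, 8.106). ∠ARM = 102.4° gives RM at 33.70° from the x-axis; with |RM| = 10.1, M = (5.242, 13.71). ∠RMW = 68.6° gives MW at -77.70° from the x-axis; with |MW| = 25.4, W = (10.65, -11.11). ∠MWJ = 56.2° gives WJ at 158.5° from the x-axis; with |WJ| = 18.0, J = (-6.094, -4.510). Then |AJ| = |J − A| = 7.582.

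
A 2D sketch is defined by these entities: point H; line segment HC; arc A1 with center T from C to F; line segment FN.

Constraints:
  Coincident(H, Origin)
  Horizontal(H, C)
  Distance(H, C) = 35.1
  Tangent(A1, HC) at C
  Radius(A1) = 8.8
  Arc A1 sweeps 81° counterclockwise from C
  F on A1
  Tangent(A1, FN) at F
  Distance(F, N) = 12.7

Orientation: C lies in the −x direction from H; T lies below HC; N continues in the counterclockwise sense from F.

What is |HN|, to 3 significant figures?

49.9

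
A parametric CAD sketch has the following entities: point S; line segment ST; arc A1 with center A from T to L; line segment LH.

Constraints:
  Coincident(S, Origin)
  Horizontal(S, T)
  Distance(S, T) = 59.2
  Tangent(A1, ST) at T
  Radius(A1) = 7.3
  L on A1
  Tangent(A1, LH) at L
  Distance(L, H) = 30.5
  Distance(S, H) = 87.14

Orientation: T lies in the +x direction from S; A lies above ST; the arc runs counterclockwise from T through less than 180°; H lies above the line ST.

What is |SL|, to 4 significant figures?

65.32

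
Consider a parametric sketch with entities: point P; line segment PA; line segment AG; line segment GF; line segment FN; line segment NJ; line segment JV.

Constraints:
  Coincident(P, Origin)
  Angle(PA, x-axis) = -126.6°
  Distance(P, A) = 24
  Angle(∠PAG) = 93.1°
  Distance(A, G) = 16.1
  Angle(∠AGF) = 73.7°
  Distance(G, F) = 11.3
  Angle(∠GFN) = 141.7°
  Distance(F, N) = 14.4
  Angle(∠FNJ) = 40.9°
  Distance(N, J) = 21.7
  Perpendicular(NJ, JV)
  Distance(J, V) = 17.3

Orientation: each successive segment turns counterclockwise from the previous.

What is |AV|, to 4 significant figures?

23.24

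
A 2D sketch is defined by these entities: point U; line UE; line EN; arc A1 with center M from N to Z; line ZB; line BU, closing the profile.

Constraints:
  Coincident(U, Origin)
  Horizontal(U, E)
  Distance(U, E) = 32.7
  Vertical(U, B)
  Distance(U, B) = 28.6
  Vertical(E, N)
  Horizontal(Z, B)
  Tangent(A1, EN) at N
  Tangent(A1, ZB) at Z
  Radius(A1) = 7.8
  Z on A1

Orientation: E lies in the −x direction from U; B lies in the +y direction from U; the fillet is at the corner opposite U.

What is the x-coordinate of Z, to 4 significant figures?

-24.90

The virtual corner opposite U is at (-32.70, 28.60). Since A1 is tangent to EN there, MN ⟂ EN and since A1 is tangent to ZB there, MZ ⟂ ZB, with radius 7.8, so the center M sits 7.8 in from both sides at M = (-24.90, 20.80). That places the tangent points at N = (-32.70, 20.80) on EN and Z = (-24.90, 28.60) on ZB. So Z.x = -24.90.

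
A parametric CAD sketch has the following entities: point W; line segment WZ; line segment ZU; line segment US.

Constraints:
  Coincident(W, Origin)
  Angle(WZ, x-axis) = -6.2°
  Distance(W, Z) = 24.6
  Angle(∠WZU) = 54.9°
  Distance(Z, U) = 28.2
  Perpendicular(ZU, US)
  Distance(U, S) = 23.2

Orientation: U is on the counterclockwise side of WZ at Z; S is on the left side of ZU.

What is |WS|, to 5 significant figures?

14.387

∠WZU = 54.9°, so ZU runs at -6.2° + (180° − 54.9°) = 118.90° from the x-axis; with |ZU| = 28.2, U = Z + 28.2·(cos 118.90°, sin 118.90°) = (10.828, 22.031). ZU ⟂ US; with |US| = 23.2 on the left of ZU, S = U + 23.2·(-0.87546, -0.48328) = (-9.4832, 10.819). Then |WS| = |S − W| = 14.387.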